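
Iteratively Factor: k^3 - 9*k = (k - 3)*(k^2 + 3*k) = (k - 3)*(k + 3)*(k)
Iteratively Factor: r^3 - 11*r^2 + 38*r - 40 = (r - 5)*(r^2 - 6*r + 8) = (r - 5)*(r - 2)*(r - 4)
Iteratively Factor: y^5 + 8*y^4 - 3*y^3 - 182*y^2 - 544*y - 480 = (y - 5)*(y^4 + 13*y^3 + 62*y^2 + 128*y + 96) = (y - 5)*(y + 4)*(y^3 + 9*y^2 + 26*y + 24) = (y - 5)*(y + 2)*(y + 4)*(y^2 + 7*y + 12) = (y - 5)*(y + 2)*(y + 4)^2*(y + 3)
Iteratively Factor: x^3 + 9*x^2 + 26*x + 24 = (x + 4)*(x^2 + 5*x + 6) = (x + 2)*(x + 4)*(x + 3)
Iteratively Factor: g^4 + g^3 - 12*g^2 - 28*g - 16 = (g + 2)*(g^3 - g^2 - 10*g - 8) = (g - 4)*(g + 2)*(g^2 + 3*g + 2) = (g - 4)*(g + 1)*(g + 2)*(g + 2)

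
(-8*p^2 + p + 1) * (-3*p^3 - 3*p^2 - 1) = 24*p^5 + 21*p^4 - 6*p^3 + 5*p^2 - p - 1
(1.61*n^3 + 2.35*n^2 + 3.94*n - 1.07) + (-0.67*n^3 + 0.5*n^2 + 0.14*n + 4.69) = 0.94*n^3 + 2.85*n^2 + 4.08*n + 3.62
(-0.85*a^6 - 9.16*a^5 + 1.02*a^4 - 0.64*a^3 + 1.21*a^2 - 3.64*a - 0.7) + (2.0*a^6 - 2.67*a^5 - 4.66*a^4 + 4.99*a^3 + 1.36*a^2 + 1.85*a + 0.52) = 1.15*a^6 - 11.83*a^5 - 3.64*a^4 + 4.35*a^3 + 2.57*a^2 - 1.79*a - 0.18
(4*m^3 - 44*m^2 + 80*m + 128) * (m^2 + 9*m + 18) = 4*m^5 - 8*m^4 - 244*m^3 + 56*m^2 + 2592*m + 2304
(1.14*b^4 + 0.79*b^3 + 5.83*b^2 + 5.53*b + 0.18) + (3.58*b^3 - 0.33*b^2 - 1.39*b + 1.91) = 1.14*b^4 + 4.37*b^3 + 5.5*b^2 + 4.14*b + 2.09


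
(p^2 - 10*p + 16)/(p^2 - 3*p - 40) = (p - 2)/(p + 5)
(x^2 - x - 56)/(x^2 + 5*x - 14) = (x - 8)/(x - 2)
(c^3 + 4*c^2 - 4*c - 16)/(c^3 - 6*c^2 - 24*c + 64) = (c + 2)/(c - 8)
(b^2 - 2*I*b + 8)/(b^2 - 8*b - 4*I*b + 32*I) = (b + 2*I)/(b - 8)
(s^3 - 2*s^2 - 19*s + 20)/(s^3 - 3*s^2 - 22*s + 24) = (s - 5)/(s - 6)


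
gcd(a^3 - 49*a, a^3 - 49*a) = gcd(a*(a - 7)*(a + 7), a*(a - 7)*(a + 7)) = a^3 - 49*a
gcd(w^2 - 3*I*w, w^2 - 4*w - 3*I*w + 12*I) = w - 3*I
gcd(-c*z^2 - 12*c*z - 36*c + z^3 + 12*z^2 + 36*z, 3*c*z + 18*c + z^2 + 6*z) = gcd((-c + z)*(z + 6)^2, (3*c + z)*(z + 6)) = z + 6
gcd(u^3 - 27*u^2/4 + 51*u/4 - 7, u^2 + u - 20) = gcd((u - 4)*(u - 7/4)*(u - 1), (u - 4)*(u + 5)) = u - 4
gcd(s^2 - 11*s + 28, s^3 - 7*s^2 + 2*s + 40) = s - 4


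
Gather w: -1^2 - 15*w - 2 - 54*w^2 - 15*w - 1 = -54*w^2 - 30*w - 4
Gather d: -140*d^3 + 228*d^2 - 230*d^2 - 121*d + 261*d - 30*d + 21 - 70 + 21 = -140*d^3 - 2*d^2 + 110*d - 28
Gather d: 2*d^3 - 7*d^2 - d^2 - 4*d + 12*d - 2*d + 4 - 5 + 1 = 2*d^3 - 8*d^2 + 6*d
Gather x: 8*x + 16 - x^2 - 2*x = -x^2 + 6*x + 16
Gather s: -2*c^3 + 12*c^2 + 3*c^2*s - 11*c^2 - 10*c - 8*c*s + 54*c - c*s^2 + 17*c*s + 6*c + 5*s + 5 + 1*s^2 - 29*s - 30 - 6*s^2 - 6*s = -2*c^3 + c^2 + 50*c + s^2*(-c - 5) + s*(3*c^2 + 9*c - 30) - 25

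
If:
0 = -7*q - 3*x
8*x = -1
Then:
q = 3/56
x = -1/8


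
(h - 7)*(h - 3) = h^2 - 10*h + 21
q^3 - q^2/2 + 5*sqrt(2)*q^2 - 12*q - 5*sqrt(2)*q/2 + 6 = (q - 1/2)*(q - sqrt(2))*(q + 6*sqrt(2))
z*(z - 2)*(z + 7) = z^3 + 5*z^2 - 14*z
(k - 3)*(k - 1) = k^2 - 4*k + 3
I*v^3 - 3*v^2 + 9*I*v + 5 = (v - I)*(v + 5*I)*(I*v + 1)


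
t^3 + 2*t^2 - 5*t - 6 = (t - 2)*(t + 1)*(t + 3)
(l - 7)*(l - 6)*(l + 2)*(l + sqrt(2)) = l^4 - 11*l^3 + sqrt(2)*l^3 - 11*sqrt(2)*l^2 + 16*l^2 + 16*sqrt(2)*l + 84*l + 84*sqrt(2)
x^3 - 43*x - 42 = (x - 7)*(x + 1)*(x + 6)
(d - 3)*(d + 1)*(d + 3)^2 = d^4 + 4*d^3 - 6*d^2 - 36*d - 27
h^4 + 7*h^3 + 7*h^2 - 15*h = h*(h - 1)*(h + 3)*(h + 5)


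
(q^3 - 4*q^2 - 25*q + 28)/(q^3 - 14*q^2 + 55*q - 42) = (q + 4)/(q - 6)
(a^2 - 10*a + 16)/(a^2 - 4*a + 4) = (a - 8)/(a - 2)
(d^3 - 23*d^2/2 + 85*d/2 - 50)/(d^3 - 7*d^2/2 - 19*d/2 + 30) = (d - 5)/(d + 3)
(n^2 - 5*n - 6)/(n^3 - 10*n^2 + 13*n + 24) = (n - 6)/(n^2 - 11*n + 24)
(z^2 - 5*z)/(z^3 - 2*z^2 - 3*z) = (5 - z)/(-z^2 + 2*z + 3)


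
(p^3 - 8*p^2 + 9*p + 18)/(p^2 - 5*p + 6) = (p^2 - 5*p - 6)/(p - 2)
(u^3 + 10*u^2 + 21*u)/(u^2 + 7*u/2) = 2*(u^2 + 10*u + 21)/(2*u + 7)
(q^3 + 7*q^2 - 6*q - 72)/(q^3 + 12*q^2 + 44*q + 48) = (q - 3)/(q + 2)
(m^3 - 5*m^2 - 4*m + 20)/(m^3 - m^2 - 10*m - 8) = (m^2 - 7*m + 10)/(m^2 - 3*m - 4)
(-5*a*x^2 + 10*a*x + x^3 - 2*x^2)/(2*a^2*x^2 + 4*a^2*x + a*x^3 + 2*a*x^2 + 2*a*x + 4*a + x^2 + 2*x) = x*(-5*a*x + 10*a + x^2 - 2*x)/(2*a^2*x^2 + 4*a^2*x + a*x^3 + 2*a*x^2 + 2*a*x + 4*a + x^2 + 2*x)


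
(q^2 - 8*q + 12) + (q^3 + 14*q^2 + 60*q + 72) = q^3 + 15*q^2 + 52*q + 84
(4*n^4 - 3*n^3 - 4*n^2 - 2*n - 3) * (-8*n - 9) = -32*n^5 - 12*n^4 + 59*n^3 + 52*n^2 + 42*n + 27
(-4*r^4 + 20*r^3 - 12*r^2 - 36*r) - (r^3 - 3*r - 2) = -4*r^4 + 19*r^3 - 12*r^2 - 33*r + 2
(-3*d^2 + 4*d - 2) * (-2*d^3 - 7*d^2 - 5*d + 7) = 6*d^5 + 13*d^4 - 9*d^3 - 27*d^2 + 38*d - 14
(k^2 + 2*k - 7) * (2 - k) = -k^3 + 11*k - 14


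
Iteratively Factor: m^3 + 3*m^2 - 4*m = (m)*(m^2 + 3*m - 4) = m*(m + 4)*(m - 1)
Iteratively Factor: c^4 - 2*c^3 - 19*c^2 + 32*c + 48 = (c + 4)*(c^3 - 6*c^2 + 5*c + 12) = (c - 4)*(c + 4)*(c^2 - 2*c - 3) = (c - 4)*(c + 1)*(c + 4)*(c - 3)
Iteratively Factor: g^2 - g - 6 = (g - 3)*(g + 2)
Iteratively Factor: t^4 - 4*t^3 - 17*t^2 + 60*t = (t - 3)*(t^3 - t^2 - 20*t) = (t - 5)*(t - 3)*(t^2 + 4*t) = (t - 5)*(t - 3)*(t + 4)*(t)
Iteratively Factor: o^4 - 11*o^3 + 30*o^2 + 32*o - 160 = (o - 5)*(o^3 - 6*o^2 + 32) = (o - 5)*(o - 4)*(o^2 - 2*o - 8) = (o - 5)*(o - 4)^2*(o + 2)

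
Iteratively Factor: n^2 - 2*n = (n - 2)*(n)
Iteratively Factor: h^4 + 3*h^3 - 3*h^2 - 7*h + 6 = (h - 1)*(h^3 + 4*h^2 + h - 6) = (h - 1)^2*(h^2 + 5*h + 6) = (h - 1)^2*(h + 3)*(h + 2)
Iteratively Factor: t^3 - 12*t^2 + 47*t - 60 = (t - 5)*(t^2 - 7*t + 12) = (t - 5)*(t - 4)*(t - 3)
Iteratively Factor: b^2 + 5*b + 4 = (b + 1)*(b + 4)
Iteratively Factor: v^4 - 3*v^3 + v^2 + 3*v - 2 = (v - 1)*(v^3 - 2*v^2 - v + 2) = (v - 1)^2*(v^2 - v - 2) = (v - 2)*(v - 1)^2*(v + 1)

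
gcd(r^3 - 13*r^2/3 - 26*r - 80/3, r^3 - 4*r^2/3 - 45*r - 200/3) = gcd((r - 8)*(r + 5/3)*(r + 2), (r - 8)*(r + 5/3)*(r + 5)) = r^2 - 19*r/3 - 40/3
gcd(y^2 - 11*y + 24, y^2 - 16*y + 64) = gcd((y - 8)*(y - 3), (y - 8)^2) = y - 8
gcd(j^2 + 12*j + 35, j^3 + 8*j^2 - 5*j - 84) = j + 7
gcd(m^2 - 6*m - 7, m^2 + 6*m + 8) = 1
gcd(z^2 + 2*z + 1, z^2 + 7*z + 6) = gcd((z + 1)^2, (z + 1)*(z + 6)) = z + 1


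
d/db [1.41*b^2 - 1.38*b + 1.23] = 2.82*b - 1.38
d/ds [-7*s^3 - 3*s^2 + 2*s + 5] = -21*s^2 - 6*s + 2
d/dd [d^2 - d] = 2*d - 1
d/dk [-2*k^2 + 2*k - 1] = 2 - 4*k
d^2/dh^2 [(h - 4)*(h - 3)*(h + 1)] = 6*h - 12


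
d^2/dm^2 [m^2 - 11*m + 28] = 2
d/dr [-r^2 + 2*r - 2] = 2 - 2*r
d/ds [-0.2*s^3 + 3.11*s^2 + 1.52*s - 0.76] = -0.6*s^2 + 6.22*s + 1.52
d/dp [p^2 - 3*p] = 2*p - 3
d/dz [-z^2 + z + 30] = 1 - 2*z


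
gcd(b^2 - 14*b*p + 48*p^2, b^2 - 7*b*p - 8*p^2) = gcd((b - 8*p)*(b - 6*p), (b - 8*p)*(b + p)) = -b + 8*p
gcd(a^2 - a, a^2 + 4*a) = a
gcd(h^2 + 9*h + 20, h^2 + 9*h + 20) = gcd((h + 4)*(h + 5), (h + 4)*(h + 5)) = h^2 + 9*h + 20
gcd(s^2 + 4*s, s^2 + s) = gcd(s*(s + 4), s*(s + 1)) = s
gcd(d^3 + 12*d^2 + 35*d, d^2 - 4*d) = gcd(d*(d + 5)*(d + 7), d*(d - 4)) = d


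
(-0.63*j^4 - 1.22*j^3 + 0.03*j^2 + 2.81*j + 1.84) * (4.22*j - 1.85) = -2.6586*j^5 - 3.9829*j^4 + 2.3836*j^3 + 11.8027*j^2 + 2.5663*j - 3.404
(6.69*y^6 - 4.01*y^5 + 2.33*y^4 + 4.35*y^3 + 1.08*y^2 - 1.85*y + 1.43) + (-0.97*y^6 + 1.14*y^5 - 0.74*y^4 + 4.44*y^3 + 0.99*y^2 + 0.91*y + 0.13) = 5.72*y^6 - 2.87*y^5 + 1.59*y^4 + 8.79*y^3 + 2.07*y^2 - 0.94*y + 1.56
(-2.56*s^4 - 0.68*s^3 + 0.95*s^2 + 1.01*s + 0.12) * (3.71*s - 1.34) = -9.4976*s^5 + 0.9076*s^4 + 4.4357*s^3 + 2.4741*s^2 - 0.9082*s - 0.1608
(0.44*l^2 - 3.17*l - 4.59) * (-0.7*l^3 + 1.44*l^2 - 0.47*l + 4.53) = -0.308*l^5 + 2.8526*l^4 - 1.5586*l^3 - 3.1265*l^2 - 12.2028*l - 20.7927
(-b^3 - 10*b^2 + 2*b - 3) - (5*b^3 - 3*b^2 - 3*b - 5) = -6*b^3 - 7*b^2 + 5*b + 2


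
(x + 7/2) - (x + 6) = -5/2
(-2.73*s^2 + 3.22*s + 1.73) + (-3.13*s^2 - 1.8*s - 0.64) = -5.86*s^2 + 1.42*s + 1.09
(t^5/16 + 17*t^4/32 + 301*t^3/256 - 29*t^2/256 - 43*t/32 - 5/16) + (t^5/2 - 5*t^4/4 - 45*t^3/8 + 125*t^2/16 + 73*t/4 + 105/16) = 9*t^5/16 - 23*t^4/32 - 1139*t^3/256 + 1971*t^2/256 + 541*t/32 + 25/4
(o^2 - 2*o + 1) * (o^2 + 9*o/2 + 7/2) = o^4 + 5*o^3/2 - 9*o^2/2 - 5*o/2 + 7/2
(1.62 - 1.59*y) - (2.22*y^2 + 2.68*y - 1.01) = -2.22*y^2 - 4.27*y + 2.63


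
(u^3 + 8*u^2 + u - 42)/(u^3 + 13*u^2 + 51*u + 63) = (u - 2)/(u + 3)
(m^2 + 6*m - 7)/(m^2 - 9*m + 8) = (m + 7)/(m - 8)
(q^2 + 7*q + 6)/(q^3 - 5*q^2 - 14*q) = (q^2 + 7*q + 6)/(q*(q^2 - 5*q - 14))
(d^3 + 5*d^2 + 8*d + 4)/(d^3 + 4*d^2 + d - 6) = (d^2 + 3*d + 2)/(d^2 + 2*d - 3)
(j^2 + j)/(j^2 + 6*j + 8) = j*(j + 1)/(j^2 + 6*j + 8)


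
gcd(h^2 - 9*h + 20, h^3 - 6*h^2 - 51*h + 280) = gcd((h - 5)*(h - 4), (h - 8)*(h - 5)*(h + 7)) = h - 5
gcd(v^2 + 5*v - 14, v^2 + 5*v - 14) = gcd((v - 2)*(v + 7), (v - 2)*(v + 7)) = v^2 + 5*v - 14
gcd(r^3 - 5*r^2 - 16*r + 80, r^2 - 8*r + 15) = r - 5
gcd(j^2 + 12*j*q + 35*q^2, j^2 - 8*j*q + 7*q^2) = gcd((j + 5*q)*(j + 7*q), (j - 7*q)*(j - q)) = 1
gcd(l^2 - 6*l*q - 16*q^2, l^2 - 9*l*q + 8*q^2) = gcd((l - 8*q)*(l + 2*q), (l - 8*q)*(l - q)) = -l + 8*q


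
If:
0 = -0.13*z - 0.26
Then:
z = -2.00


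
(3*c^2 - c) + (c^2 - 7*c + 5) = 4*c^2 - 8*c + 5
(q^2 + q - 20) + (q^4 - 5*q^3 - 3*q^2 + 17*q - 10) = q^4 - 5*q^3 - 2*q^2 + 18*q - 30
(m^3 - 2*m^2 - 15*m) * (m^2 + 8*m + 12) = m^5 + 6*m^4 - 19*m^3 - 144*m^2 - 180*m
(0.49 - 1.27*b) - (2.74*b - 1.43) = 1.92 - 4.01*b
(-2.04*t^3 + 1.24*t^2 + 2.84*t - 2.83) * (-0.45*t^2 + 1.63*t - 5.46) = 0.918*t^5 - 3.8832*t^4 + 11.8816*t^3 - 0.8677*t^2 - 20.1193*t + 15.4518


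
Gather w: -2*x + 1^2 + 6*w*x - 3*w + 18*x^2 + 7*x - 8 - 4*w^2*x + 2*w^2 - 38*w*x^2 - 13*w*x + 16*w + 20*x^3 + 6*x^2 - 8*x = w^2*(2 - 4*x) + w*(-38*x^2 - 7*x + 13) + 20*x^3 + 24*x^2 - 3*x - 7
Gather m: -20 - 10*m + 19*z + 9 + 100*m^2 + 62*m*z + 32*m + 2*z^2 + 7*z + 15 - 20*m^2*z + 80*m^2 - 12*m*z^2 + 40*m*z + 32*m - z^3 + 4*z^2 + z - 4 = m^2*(180 - 20*z) + m*(-12*z^2 + 102*z + 54) - z^3 + 6*z^2 + 27*z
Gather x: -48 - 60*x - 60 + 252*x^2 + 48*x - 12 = 252*x^2 - 12*x - 120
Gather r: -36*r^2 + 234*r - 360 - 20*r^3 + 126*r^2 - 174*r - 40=-20*r^3 + 90*r^2 + 60*r - 400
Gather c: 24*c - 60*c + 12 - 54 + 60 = 18 - 36*c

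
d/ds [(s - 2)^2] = 2*s - 4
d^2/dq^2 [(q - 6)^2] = 2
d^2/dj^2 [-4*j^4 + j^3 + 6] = 6*j*(1 - 8*j)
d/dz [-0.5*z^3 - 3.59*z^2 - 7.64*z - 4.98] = -1.5*z^2 - 7.18*z - 7.64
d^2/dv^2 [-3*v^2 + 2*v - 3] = -6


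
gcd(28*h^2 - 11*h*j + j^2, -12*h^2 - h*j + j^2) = 4*h - j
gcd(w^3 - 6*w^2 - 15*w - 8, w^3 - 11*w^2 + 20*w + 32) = w^2 - 7*w - 8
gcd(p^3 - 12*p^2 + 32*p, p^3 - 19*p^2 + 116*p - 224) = p^2 - 12*p + 32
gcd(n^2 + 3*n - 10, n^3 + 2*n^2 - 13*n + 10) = n^2 + 3*n - 10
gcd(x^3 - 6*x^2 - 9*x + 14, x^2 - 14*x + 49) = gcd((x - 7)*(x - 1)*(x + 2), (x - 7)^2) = x - 7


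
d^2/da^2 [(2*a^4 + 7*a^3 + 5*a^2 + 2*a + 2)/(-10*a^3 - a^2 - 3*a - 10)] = 12*(-62*a^6 + 102*a^5 + 546*a^4 + 490*a^3 - 111*a^2 - 243*a - 73)/(1000*a^9 + 300*a^8 + 930*a^7 + 3181*a^6 + 879*a^5 + 1857*a^4 + 3207*a^3 + 570*a^2 + 900*a + 1000)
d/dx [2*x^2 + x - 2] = 4*x + 1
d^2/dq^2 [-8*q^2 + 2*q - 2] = -16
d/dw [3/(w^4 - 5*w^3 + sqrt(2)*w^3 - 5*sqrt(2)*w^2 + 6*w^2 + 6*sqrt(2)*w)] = 3*(-4*w^3 - 3*sqrt(2)*w^2 + 15*w^2 - 12*w + 10*sqrt(2)*w - 6*sqrt(2))/(w^2*(w^3 - 5*w^2 + sqrt(2)*w^2 - 5*sqrt(2)*w + 6*w + 6*sqrt(2))^2)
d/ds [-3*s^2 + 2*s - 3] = 2 - 6*s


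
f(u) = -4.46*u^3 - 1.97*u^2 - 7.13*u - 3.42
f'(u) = -13.38*u^2 - 3.94*u - 7.13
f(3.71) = -284.74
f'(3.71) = -205.91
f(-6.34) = 1099.19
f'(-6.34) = -519.97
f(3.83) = -310.20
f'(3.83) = -218.49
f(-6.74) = 1320.72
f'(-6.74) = -588.40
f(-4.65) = 435.57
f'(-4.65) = -278.12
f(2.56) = -109.41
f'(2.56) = -104.90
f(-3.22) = 148.02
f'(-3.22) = -133.17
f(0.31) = -5.95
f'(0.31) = -9.64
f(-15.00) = 14712.78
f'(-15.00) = -2958.53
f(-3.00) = 120.66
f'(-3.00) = -115.73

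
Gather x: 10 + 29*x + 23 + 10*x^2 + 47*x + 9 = 10*x^2 + 76*x + 42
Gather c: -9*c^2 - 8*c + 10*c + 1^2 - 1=-9*c^2 + 2*c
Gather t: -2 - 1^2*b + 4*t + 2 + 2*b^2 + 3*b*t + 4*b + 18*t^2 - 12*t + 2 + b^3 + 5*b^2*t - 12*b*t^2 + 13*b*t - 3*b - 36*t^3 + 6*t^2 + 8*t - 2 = b^3 + 2*b^2 - 36*t^3 + t^2*(24 - 12*b) + t*(5*b^2 + 16*b)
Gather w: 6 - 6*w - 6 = -6*w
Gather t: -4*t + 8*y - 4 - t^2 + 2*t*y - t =-t^2 + t*(2*y - 5) + 8*y - 4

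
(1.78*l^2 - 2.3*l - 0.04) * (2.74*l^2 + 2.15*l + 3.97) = 4.8772*l^4 - 2.475*l^3 + 2.012*l^2 - 9.217*l - 0.1588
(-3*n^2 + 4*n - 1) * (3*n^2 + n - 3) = -9*n^4 + 9*n^3 + 10*n^2 - 13*n + 3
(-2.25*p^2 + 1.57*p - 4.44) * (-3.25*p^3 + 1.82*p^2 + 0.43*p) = 7.3125*p^5 - 9.1975*p^4 + 16.3199*p^3 - 7.4057*p^2 - 1.9092*p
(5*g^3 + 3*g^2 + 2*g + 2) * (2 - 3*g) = -15*g^4 + g^3 - 2*g + 4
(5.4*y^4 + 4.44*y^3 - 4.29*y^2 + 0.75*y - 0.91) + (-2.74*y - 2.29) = 5.4*y^4 + 4.44*y^3 - 4.29*y^2 - 1.99*y - 3.2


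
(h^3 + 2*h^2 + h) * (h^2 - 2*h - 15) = h^5 - 18*h^3 - 32*h^2 - 15*h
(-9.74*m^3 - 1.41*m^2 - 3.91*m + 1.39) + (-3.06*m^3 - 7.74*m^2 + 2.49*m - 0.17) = -12.8*m^3 - 9.15*m^2 - 1.42*m + 1.22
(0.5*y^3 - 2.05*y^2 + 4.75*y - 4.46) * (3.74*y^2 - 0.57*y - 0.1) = 1.87*y^5 - 7.952*y^4 + 18.8835*y^3 - 19.1829*y^2 + 2.0672*y + 0.446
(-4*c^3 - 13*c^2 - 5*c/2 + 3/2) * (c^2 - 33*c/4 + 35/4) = -4*c^5 + 20*c^4 + 279*c^3/4 - 733*c^2/8 - 137*c/4 + 105/8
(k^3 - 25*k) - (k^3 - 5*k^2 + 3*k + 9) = 5*k^2 - 28*k - 9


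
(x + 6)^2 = x^2 + 12*x + 36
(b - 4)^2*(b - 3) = b^3 - 11*b^2 + 40*b - 48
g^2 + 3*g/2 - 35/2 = (g - 7/2)*(g + 5)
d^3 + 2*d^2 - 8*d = d*(d - 2)*(d + 4)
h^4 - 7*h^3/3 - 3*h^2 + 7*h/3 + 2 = (h - 3)*(h - 1)*(h + 2/3)*(h + 1)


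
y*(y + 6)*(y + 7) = y^3 + 13*y^2 + 42*y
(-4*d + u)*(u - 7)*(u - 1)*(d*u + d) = -4*d^2*u^3 + 28*d^2*u^2 + 4*d^2*u - 28*d^2 + d*u^4 - 7*d*u^3 - d*u^2 + 7*d*u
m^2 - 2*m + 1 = (m - 1)^2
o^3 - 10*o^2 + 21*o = o*(o - 7)*(o - 3)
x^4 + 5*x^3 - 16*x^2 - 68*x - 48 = (x - 4)*(x + 1)*(x + 2)*(x + 6)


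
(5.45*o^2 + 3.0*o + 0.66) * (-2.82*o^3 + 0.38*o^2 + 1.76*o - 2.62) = -15.369*o^5 - 6.389*o^4 + 8.8708*o^3 - 8.7482*o^2 - 6.6984*o - 1.7292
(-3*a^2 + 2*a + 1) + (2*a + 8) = -3*a^2 + 4*a + 9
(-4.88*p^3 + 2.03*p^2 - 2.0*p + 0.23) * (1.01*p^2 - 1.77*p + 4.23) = -4.9288*p^5 + 10.6879*p^4 - 26.2555*p^3 + 12.3592*p^2 - 8.8671*p + 0.9729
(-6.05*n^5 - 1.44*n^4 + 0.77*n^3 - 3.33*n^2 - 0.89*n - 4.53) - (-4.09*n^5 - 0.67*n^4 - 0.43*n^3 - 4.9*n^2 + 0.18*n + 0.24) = -1.96*n^5 - 0.77*n^4 + 1.2*n^3 + 1.57*n^2 - 1.07*n - 4.77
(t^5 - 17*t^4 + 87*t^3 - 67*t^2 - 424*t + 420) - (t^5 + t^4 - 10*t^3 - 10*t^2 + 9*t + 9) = -18*t^4 + 97*t^3 - 57*t^2 - 433*t + 411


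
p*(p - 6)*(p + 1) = p^3 - 5*p^2 - 6*p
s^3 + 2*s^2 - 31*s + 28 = (s - 4)*(s - 1)*(s + 7)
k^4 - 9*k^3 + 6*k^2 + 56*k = k*(k - 7)*(k - 4)*(k + 2)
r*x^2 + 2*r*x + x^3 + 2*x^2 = x*(r + x)*(x + 2)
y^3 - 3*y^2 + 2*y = y*(y - 2)*(y - 1)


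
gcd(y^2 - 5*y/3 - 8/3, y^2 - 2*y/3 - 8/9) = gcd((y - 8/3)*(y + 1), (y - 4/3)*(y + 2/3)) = 1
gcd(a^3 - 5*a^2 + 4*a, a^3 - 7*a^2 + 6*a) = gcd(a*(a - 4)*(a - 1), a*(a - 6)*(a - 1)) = a^2 - a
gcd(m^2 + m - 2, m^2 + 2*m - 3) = m - 1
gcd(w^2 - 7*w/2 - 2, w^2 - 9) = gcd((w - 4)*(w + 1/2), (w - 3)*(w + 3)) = 1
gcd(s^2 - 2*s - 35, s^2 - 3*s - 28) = s - 7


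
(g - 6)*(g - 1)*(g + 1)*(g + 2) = g^4 - 4*g^3 - 13*g^2 + 4*g + 12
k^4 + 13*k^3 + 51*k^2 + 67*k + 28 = (k + 1)^2*(k + 4)*(k + 7)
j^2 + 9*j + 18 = (j + 3)*(j + 6)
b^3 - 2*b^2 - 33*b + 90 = (b - 5)*(b - 3)*(b + 6)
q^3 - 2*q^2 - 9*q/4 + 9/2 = (q - 2)*(q - 3/2)*(q + 3/2)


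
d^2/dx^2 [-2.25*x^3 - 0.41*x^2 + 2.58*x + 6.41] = -13.5*x - 0.82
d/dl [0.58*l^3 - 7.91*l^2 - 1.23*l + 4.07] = 1.74*l^2 - 15.82*l - 1.23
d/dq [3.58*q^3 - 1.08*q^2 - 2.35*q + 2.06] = 10.74*q^2 - 2.16*q - 2.35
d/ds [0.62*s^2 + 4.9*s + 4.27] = 1.24*s + 4.9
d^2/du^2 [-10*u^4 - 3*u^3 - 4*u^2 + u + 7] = -120*u^2 - 18*u - 8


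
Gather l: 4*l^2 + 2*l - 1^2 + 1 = 4*l^2 + 2*l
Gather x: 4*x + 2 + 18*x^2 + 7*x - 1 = 18*x^2 + 11*x + 1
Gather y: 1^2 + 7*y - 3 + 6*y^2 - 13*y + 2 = 6*y^2 - 6*y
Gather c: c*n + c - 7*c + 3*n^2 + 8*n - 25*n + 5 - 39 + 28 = c*(n - 6) + 3*n^2 - 17*n - 6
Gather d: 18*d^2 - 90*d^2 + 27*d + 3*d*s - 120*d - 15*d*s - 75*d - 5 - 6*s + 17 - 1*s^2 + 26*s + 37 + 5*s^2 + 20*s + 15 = -72*d^2 + d*(-12*s - 168) + 4*s^2 + 40*s + 64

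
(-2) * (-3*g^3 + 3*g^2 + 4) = 6*g^3 - 6*g^2 - 8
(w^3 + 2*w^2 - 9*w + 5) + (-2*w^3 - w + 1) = -w^3 + 2*w^2 - 10*w + 6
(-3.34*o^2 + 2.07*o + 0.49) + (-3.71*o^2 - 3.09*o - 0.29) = -7.05*o^2 - 1.02*o + 0.2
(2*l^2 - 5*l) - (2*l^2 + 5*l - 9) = 9 - 10*l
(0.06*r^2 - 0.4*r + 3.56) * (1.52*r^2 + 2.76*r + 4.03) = 0.0912*r^4 - 0.4424*r^3 + 4.549*r^2 + 8.2136*r + 14.3468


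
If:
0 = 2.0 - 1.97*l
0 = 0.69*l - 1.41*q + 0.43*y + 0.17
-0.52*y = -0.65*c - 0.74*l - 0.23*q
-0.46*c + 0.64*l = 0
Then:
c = 1.41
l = 1.02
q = 1.85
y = 4.03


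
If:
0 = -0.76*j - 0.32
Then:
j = -0.42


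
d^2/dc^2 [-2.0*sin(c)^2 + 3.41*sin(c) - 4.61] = -3.41*sin(c) - 4.0*cos(2*c)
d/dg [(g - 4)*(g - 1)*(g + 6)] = 3*g^2 + 2*g - 26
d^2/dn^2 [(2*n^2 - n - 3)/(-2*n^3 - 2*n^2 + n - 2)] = 2*(-8*n^6 + 12*n^5 + 72*n^4 + 154*n^3 + 18*n^2 - 66*n - 15)/(8*n^9 + 24*n^8 + 12*n^7 + 8*n^6 + 42*n^5 + 6*n^4 - n^3 + 30*n^2 - 12*n + 8)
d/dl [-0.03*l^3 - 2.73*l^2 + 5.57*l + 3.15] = -0.09*l^2 - 5.46*l + 5.57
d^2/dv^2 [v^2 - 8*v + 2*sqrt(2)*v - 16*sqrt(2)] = 2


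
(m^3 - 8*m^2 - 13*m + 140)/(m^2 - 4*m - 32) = (m^2 - 12*m + 35)/(m - 8)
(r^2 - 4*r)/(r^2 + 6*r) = (r - 4)/(r + 6)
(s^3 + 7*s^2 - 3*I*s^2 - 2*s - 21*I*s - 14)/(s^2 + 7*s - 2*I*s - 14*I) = s - I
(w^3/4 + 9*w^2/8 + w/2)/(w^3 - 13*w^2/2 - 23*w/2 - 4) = w*(w + 4)/(4*(w^2 - 7*w - 8))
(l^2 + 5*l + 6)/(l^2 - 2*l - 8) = (l + 3)/(l - 4)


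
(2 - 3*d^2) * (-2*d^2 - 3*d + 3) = 6*d^4 + 9*d^3 - 13*d^2 - 6*d + 6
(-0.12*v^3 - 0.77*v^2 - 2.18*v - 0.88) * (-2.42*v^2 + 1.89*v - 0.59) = 0.2904*v^5 + 1.6366*v^4 + 3.8911*v^3 - 1.5363*v^2 - 0.377*v + 0.5192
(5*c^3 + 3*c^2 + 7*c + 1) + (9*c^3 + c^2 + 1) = 14*c^3 + 4*c^2 + 7*c + 2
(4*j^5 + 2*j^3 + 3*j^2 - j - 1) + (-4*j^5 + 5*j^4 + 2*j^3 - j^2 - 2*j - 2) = 5*j^4 + 4*j^3 + 2*j^2 - 3*j - 3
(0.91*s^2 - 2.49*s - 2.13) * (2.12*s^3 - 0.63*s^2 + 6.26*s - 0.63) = 1.9292*s^5 - 5.8521*s^4 + 2.7497*s^3 - 14.8188*s^2 - 11.7651*s + 1.3419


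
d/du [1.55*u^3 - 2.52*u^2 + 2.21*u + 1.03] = 4.65*u^2 - 5.04*u + 2.21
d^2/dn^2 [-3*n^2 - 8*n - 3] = -6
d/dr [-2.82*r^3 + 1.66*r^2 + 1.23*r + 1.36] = -8.46*r^2 + 3.32*r + 1.23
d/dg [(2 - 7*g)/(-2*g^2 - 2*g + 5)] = (-14*g^2 + 8*g - 31)/(4*g^4 + 8*g^3 - 16*g^2 - 20*g + 25)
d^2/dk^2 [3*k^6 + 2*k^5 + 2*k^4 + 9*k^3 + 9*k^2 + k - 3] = 90*k^4 + 40*k^3 + 24*k^2 + 54*k + 18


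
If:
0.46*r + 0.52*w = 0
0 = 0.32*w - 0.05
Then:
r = -0.18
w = 0.16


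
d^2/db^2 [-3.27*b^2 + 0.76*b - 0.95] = -6.54000000000000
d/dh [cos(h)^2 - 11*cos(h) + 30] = (11 - 2*cos(h))*sin(h)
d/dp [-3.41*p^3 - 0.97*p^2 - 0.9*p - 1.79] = -10.23*p^2 - 1.94*p - 0.9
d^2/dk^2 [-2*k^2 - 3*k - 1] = -4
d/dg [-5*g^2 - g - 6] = -10*g - 1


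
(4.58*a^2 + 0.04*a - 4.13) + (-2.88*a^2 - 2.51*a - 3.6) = 1.7*a^2 - 2.47*a - 7.73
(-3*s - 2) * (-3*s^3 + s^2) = 9*s^4 + 3*s^3 - 2*s^2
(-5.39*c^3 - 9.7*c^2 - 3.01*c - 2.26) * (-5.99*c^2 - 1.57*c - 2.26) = 32.2861*c^5 + 66.5653*c^4 + 45.4403*c^3 + 40.1851*c^2 + 10.3508*c + 5.1076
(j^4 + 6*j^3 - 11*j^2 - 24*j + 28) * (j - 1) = j^5 + 5*j^4 - 17*j^3 - 13*j^2 + 52*j - 28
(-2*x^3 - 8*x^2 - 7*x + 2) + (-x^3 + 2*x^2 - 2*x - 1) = -3*x^3 - 6*x^2 - 9*x + 1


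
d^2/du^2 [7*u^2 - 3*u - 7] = 14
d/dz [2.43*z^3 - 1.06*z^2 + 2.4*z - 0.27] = 7.29*z^2 - 2.12*z + 2.4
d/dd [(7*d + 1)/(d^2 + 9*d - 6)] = (7*d^2 + 63*d - (2*d + 9)*(7*d + 1) - 42)/(d^2 + 9*d - 6)^2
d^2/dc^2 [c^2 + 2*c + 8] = 2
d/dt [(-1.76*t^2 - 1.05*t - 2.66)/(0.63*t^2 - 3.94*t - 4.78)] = (7.5959*t^2 + 20.1772*t - 5.4614)/(0.3969*t^4 - 4.9644*t^3 + 9.5008*t^2 + 37.6664*t + 22.8484)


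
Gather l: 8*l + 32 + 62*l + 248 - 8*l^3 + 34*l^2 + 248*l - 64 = -8*l^3 + 34*l^2 + 318*l + 216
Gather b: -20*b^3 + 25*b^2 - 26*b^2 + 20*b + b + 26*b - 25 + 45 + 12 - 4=-20*b^3 - b^2 + 47*b + 28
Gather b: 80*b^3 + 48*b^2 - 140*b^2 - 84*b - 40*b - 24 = 80*b^3 - 92*b^2 - 124*b - 24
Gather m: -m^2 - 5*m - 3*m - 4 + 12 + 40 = -m^2 - 8*m + 48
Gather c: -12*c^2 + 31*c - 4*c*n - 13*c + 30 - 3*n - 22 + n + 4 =-12*c^2 + c*(18 - 4*n) - 2*n + 12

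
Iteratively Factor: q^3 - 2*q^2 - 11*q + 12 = (q - 1)*(q^2 - q - 12) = (q - 4)*(q - 1)*(q + 3)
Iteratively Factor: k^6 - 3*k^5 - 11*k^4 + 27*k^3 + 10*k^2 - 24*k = (k - 1)*(k^5 - 2*k^4 - 13*k^3 + 14*k^2 + 24*k) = (k - 1)*(k + 3)*(k^4 - 5*k^3 + 2*k^2 + 8*k) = k*(k - 1)*(k + 3)*(k^3 - 5*k^2 + 2*k + 8) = k*(k - 2)*(k - 1)*(k + 3)*(k^2 - 3*k - 4) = k*(k - 2)*(k - 1)*(k + 1)*(k + 3)*(k - 4)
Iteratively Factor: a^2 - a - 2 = (a - 2)*(a + 1)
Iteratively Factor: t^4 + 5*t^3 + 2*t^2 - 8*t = (t + 4)*(t^3 + t^2 - 2*t) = (t - 1)*(t + 4)*(t^2 + 2*t) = t*(t - 1)*(t + 4)*(t + 2)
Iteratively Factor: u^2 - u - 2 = (u + 1)*(u - 2)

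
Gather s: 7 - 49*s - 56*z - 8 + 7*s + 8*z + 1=-42*s - 48*z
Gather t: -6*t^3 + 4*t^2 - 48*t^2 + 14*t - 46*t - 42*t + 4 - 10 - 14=-6*t^3 - 44*t^2 - 74*t - 20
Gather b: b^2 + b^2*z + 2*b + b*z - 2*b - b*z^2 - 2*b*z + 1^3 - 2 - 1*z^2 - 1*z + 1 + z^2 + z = b^2*(z + 1) + b*(-z^2 - z)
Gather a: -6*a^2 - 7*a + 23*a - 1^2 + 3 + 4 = -6*a^2 + 16*a + 6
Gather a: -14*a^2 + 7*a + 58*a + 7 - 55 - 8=-14*a^2 + 65*a - 56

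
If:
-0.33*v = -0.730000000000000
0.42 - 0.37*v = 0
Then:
No Solution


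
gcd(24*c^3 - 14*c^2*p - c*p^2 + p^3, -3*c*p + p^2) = -3*c + p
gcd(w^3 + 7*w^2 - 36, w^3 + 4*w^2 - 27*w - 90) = w^2 + 9*w + 18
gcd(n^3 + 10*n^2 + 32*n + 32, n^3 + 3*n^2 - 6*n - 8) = n + 4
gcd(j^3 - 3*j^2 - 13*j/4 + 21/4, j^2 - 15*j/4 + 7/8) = j - 7/2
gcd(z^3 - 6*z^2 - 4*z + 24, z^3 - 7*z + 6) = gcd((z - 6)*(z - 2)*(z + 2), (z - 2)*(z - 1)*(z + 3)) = z - 2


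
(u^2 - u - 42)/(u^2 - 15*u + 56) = (u + 6)/(u - 8)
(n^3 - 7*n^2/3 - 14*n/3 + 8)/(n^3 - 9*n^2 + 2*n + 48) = (n - 4/3)/(n - 8)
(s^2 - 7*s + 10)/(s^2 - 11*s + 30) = (s - 2)/(s - 6)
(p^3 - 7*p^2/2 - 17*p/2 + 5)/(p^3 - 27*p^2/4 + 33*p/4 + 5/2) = 2*(2*p^2 + 3*p - 2)/(4*p^2 - 7*p - 2)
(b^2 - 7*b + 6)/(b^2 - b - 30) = (b - 1)/(b + 5)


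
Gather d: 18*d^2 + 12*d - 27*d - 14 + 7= 18*d^2 - 15*d - 7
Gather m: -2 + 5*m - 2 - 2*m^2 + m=-2*m^2 + 6*m - 4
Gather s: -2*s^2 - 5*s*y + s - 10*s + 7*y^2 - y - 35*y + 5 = -2*s^2 + s*(-5*y - 9) + 7*y^2 - 36*y + 5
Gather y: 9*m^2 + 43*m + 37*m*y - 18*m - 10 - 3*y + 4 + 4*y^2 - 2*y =9*m^2 + 25*m + 4*y^2 + y*(37*m - 5) - 6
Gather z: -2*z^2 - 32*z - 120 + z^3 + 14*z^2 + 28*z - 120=z^3 + 12*z^2 - 4*z - 240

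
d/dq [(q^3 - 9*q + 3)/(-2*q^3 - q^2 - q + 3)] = (-q^4 - 38*q^3 + 18*q^2 + 6*q - 24)/(4*q^6 + 4*q^5 + 5*q^4 - 10*q^3 - 5*q^2 - 6*q + 9)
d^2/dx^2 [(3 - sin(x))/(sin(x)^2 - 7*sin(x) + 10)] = (sin(x)^5 - 5*sin(x)^4 + sin(x)^3 + 61*sin(x)^2 - 176*sin(x) + 94)/(sin(x)^2 - 7*sin(x) + 10)^3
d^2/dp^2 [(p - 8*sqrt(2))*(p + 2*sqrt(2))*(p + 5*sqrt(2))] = 6*p - 2*sqrt(2)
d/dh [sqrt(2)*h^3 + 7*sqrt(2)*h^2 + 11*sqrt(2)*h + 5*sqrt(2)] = sqrt(2)*(3*h^2 + 14*h + 11)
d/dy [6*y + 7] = 6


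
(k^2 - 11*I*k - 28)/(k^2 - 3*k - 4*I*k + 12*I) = (k - 7*I)/(k - 3)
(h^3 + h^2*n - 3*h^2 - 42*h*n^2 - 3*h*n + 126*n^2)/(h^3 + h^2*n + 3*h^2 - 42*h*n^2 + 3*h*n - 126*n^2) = (h - 3)/(h + 3)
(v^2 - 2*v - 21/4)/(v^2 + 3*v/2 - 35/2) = (v + 3/2)/(v + 5)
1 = 1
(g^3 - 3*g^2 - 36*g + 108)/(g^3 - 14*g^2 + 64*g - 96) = (g^2 + 3*g - 18)/(g^2 - 8*g + 16)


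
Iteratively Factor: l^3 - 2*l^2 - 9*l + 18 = (l - 3)*(l^2 + l - 6) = (l - 3)*(l - 2)*(l + 3)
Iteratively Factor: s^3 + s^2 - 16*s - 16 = (s - 4)*(s^2 + 5*s + 4) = (s - 4)*(s + 1)*(s + 4)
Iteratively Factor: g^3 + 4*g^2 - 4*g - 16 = (g - 2)*(g^2 + 6*g + 8) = (g - 2)*(g + 2)*(g + 4)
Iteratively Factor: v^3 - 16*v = (v)*(v^2 - 16) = v*(v + 4)*(v - 4)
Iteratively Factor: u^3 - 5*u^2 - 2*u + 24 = (u - 3)*(u^2 - 2*u - 8) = (u - 3)*(u + 2)*(u - 4)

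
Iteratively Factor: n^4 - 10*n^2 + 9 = (n - 1)*(n^3 + n^2 - 9*n - 9) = (n - 3)*(n - 1)*(n^2 + 4*n + 3) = (n - 3)*(n - 1)*(n + 3)*(n + 1)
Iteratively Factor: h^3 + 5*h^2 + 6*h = (h + 3)*(h^2 + 2*h) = h*(h + 3)*(h + 2)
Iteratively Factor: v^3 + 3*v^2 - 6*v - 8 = (v - 2)*(v^2 + 5*v + 4) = (v - 2)*(v + 4)*(v + 1)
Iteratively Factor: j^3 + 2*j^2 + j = (j + 1)*(j^2 + j) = (j + 1)^2*(j)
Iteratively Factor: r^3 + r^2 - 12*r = (r - 3)*(r^2 + 4*r) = (r - 3)*(r + 4)*(r)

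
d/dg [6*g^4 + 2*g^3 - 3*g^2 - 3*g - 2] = 24*g^3 + 6*g^2 - 6*g - 3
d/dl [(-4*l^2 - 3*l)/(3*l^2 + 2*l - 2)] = (l^2 + 16*l + 6)/(9*l^4 + 12*l^3 - 8*l^2 - 8*l + 4)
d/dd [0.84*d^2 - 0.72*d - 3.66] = 1.68*d - 0.72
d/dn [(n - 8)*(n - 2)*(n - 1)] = 3*n^2 - 22*n + 26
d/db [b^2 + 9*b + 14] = 2*b + 9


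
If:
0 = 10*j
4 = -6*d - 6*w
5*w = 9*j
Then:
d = -2/3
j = 0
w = 0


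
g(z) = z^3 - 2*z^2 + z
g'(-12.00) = 481.00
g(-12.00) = -2028.00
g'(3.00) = 16.00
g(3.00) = 12.00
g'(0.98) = -0.04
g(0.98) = 0.00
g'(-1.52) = 14.01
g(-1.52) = -9.65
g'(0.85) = -0.23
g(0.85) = 0.02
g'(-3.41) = 49.52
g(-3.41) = -66.32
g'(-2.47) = 29.18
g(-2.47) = -29.74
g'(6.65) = 107.07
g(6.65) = 212.28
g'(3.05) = 16.71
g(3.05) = 12.82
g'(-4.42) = 77.29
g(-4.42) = -129.84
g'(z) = 3*z^2 - 4*z + 1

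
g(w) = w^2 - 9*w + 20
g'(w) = 2*w - 9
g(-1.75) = 38.81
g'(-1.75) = -12.50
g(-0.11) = 21.00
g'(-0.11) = -9.22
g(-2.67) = 51.16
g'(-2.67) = -14.34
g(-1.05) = 30.55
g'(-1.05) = -11.10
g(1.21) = 10.57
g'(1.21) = -6.58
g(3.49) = 0.77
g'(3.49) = -2.02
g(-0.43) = 24.05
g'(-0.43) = -9.86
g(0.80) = 13.44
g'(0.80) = -7.40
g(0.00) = 20.00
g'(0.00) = -9.00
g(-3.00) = 56.00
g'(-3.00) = -15.00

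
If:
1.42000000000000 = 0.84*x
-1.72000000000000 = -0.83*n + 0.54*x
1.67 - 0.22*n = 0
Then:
No Solution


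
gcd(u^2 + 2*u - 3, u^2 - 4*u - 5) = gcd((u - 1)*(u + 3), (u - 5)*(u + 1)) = 1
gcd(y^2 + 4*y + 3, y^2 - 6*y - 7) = y + 1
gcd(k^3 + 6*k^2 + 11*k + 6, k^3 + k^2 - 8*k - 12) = k + 2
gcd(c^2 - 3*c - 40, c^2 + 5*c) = c + 5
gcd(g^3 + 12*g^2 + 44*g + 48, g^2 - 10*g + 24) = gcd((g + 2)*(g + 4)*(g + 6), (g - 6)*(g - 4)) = 1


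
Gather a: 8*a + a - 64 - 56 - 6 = 9*a - 126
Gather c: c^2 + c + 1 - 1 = c^2 + c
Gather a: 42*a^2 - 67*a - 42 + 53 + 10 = 42*a^2 - 67*a + 21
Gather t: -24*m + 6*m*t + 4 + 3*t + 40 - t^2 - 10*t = -24*m - t^2 + t*(6*m - 7) + 44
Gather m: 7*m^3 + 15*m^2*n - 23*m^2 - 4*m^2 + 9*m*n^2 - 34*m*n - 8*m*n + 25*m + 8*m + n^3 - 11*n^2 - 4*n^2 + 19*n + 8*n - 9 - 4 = 7*m^3 + m^2*(15*n - 27) + m*(9*n^2 - 42*n + 33) + n^3 - 15*n^2 + 27*n - 13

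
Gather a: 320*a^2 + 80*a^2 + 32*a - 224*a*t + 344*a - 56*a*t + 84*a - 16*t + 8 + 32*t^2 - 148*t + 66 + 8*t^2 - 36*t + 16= 400*a^2 + a*(460 - 280*t) + 40*t^2 - 200*t + 90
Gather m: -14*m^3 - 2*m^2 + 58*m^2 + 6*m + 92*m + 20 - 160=-14*m^3 + 56*m^2 + 98*m - 140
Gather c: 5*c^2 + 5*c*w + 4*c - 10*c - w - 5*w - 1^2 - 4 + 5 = 5*c^2 + c*(5*w - 6) - 6*w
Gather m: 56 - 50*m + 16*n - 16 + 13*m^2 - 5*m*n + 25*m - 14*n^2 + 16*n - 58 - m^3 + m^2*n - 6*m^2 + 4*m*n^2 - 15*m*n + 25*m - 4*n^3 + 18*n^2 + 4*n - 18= -m^3 + m^2*(n + 7) + m*(4*n^2 - 20*n) - 4*n^3 + 4*n^2 + 36*n - 36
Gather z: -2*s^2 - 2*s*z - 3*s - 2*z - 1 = -2*s^2 - 3*s + z*(-2*s - 2) - 1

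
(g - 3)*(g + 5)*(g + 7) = g^3 + 9*g^2 - g - 105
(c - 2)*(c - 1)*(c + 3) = c^3 - 7*c + 6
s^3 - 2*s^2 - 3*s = s*(s - 3)*(s + 1)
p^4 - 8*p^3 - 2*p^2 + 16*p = p*(p - 8)*(p - sqrt(2))*(p + sqrt(2))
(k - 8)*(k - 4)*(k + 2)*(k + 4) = k^4 - 6*k^3 - 32*k^2 + 96*k + 256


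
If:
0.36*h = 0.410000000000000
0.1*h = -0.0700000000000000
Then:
No Solution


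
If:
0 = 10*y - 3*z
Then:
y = 3*z/10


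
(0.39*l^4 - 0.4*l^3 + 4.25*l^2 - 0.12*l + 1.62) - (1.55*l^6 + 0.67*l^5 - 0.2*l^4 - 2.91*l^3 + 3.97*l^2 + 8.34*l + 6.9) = -1.55*l^6 - 0.67*l^5 + 0.59*l^4 + 2.51*l^3 + 0.28*l^2 - 8.46*l - 5.28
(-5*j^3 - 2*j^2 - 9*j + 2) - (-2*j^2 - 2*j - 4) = -5*j^3 - 7*j + 6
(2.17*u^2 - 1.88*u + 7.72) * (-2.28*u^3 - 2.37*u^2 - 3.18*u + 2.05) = -4.9476*u^5 - 0.8565*u^4 - 20.0466*u^3 - 7.8695*u^2 - 28.4036*u + 15.826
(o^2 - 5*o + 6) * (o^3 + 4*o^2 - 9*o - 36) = o^5 - o^4 - 23*o^3 + 33*o^2 + 126*o - 216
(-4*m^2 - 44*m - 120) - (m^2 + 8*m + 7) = -5*m^2 - 52*m - 127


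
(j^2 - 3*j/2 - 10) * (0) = 0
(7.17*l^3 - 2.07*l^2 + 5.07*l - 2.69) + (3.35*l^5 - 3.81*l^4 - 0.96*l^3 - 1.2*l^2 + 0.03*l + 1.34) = 3.35*l^5 - 3.81*l^4 + 6.21*l^3 - 3.27*l^2 + 5.1*l - 1.35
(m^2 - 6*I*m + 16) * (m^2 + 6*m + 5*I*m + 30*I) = m^4 + 6*m^3 - I*m^3 + 46*m^2 - 6*I*m^2 + 276*m + 80*I*m + 480*I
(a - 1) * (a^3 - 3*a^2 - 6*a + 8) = a^4 - 4*a^3 - 3*a^2 + 14*a - 8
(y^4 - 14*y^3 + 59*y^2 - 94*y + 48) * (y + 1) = y^5 - 13*y^4 + 45*y^3 - 35*y^2 - 46*y + 48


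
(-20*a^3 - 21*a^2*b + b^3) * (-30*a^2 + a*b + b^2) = 600*a^5 + 610*a^4*b - 41*a^3*b^2 - 51*a^2*b^3 + a*b^4 + b^5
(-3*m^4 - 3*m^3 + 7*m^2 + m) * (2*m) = -6*m^5 - 6*m^4 + 14*m^3 + 2*m^2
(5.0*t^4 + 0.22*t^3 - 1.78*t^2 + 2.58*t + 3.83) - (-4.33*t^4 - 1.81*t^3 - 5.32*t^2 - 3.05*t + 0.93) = 9.33*t^4 + 2.03*t^3 + 3.54*t^2 + 5.63*t + 2.9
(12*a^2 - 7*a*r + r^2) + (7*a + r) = 12*a^2 - 7*a*r + 7*a + r^2 + r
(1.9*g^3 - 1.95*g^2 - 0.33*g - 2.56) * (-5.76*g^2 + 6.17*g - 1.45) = -10.944*g^5 + 22.955*g^4 - 12.8857*g^3 + 15.537*g^2 - 15.3167*g + 3.712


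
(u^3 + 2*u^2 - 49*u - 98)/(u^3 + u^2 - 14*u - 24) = (u^2 - 49)/(u^2 - u - 12)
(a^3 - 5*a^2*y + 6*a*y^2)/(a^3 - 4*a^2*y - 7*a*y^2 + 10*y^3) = a*(a^2 - 5*a*y + 6*y^2)/(a^3 - 4*a^2*y - 7*a*y^2 + 10*y^3)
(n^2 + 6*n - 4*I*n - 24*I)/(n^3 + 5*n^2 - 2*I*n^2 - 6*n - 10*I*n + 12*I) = (n - 4*I)/(n^2 - n*(1 + 2*I) + 2*I)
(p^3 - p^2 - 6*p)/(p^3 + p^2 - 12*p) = (p + 2)/(p + 4)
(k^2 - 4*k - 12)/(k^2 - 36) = (k + 2)/(k + 6)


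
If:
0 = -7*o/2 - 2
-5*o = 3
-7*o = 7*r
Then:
No Solution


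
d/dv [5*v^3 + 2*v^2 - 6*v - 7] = 15*v^2 + 4*v - 6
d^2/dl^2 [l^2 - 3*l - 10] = 2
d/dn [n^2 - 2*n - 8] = 2*n - 2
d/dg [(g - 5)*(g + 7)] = 2*g + 2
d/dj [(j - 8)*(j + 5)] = 2*j - 3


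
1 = 1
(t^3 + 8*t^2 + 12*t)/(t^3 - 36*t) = (t + 2)/(t - 6)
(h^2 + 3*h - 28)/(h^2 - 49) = (h - 4)/(h - 7)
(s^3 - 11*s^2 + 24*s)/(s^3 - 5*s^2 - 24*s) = (s - 3)/(s + 3)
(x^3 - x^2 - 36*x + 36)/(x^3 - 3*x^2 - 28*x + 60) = (x^2 + 5*x - 6)/(x^2 + 3*x - 10)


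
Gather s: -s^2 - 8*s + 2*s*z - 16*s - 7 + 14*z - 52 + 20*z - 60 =-s^2 + s*(2*z - 24) + 34*z - 119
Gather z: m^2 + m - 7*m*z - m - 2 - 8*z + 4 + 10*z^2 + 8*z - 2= m^2 - 7*m*z + 10*z^2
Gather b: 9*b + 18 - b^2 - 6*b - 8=-b^2 + 3*b + 10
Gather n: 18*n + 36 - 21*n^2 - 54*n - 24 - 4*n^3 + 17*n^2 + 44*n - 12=-4*n^3 - 4*n^2 + 8*n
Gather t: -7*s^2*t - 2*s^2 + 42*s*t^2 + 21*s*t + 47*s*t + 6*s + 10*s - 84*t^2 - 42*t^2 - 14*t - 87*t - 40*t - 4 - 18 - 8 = -2*s^2 + 16*s + t^2*(42*s - 126) + t*(-7*s^2 + 68*s - 141) - 30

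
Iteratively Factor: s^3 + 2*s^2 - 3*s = (s)*(s^2 + 2*s - 3) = s*(s + 3)*(s - 1)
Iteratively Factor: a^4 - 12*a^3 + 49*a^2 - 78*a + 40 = (a - 5)*(a^3 - 7*a^2 + 14*a - 8) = (a - 5)*(a - 4)*(a^2 - 3*a + 2) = (a - 5)*(a - 4)*(a - 2)*(a - 1)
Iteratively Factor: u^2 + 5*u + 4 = (u + 4)*(u + 1)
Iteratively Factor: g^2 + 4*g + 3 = (g + 3)*(g + 1)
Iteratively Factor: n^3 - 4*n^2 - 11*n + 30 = (n - 2)*(n^2 - 2*n - 15) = (n - 5)*(n - 2)*(n + 3)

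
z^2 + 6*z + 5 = (z + 1)*(z + 5)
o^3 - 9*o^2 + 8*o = o*(o - 8)*(o - 1)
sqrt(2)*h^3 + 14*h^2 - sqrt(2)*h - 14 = (h - 1)*(h + 7*sqrt(2))*(sqrt(2)*h + sqrt(2))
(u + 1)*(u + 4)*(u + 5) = u^3 + 10*u^2 + 29*u + 20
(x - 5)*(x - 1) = x^2 - 6*x + 5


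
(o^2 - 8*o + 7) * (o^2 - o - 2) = o^4 - 9*o^3 + 13*o^2 + 9*o - 14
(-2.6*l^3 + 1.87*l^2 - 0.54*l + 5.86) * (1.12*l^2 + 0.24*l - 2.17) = -2.912*l^5 + 1.4704*l^4 + 5.486*l^3 + 2.3757*l^2 + 2.5782*l - 12.7162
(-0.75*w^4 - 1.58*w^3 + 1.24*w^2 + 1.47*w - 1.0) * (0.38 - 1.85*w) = 1.3875*w^5 + 2.638*w^4 - 2.8944*w^3 - 2.2483*w^2 + 2.4086*w - 0.38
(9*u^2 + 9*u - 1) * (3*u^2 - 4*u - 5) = 27*u^4 - 9*u^3 - 84*u^2 - 41*u + 5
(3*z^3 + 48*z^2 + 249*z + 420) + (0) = 3*z^3 + 48*z^2 + 249*z + 420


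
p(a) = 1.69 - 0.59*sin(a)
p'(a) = -0.59*cos(a)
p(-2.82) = 1.88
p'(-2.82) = 0.56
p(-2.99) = 1.78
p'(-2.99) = 0.58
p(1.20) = 1.14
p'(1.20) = -0.21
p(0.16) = 1.60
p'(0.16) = -0.58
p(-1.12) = 2.22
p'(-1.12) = -0.26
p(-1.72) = 2.27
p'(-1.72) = 0.09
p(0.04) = 1.67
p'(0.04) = -0.59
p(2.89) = 1.54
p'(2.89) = 0.57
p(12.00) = 2.01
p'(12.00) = -0.50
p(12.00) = 2.01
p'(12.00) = -0.50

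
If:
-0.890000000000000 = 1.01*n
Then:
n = -0.88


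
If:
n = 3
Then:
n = 3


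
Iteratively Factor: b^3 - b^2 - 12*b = (b + 3)*(b^2 - 4*b) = b*(b + 3)*(b - 4)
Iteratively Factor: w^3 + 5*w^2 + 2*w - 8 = (w + 4)*(w^2 + w - 2) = (w - 1)*(w + 4)*(w + 2)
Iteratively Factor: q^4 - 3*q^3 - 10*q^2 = (q + 2)*(q^3 - 5*q^2) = q*(q + 2)*(q^2 - 5*q) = q*(q - 5)*(q + 2)*(q)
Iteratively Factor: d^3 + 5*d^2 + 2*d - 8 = (d + 4)*(d^2 + d - 2) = (d - 1)*(d + 4)*(d + 2)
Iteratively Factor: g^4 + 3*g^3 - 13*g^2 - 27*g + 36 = (g + 4)*(g^3 - g^2 - 9*g + 9) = (g - 1)*(g + 4)*(g^2 - 9) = (g - 3)*(g - 1)*(g + 4)*(g + 3)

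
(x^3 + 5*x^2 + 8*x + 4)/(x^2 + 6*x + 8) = (x^2 + 3*x + 2)/(x + 4)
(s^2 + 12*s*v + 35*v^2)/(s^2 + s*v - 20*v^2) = (s + 7*v)/(s - 4*v)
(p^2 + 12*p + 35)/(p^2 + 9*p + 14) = (p + 5)/(p + 2)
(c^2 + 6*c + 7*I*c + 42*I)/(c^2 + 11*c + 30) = (c + 7*I)/(c + 5)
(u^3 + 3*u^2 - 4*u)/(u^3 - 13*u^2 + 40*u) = (u^2 + 3*u - 4)/(u^2 - 13*u + 40)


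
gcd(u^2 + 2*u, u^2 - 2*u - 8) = u + 2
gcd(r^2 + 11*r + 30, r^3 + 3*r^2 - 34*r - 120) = r + 5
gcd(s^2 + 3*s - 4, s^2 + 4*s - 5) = s - 1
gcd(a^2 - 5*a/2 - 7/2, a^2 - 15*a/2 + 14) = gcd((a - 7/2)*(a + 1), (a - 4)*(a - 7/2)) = a - 7/2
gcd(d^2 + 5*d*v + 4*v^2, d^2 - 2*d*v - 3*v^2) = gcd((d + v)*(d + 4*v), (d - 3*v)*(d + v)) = d + v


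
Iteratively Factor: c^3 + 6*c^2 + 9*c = (c + 3)*(c^2 + 3*c) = c*(c + 3)*(c + 3)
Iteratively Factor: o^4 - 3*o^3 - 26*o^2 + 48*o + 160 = (o + 2)*(o^3 - 5*o^2 - 16*o + 80) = (o - 5)*(o + 2)*(o^2 - 16) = (o - 5)*(o + 2)*(o + 4)*(o - 4)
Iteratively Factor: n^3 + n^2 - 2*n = (n)*(n^2 + n - 2) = n*(n + 2)*(n - 1)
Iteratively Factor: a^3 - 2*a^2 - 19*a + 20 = (a - 1)*(a^2 - a - 20) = (a - 1)*(a + 4)*(a - 5)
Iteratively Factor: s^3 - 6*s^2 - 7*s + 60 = (s + 3)*(s^2 - 9*s + 20) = (s - 4)*(s + 3)*(s - 5)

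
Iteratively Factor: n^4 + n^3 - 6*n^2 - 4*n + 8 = (n - 2)*(n^3 + 3*n^2 - 4) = (n - 2)*(n + 2)*(n^2 + n - 2) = (n - 2)*(n + 2)^2*(n - 1)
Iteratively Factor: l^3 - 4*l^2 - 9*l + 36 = (l - 3)*(l^2 - l - 12) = (l - 3)*(l + 3)*(l - 4)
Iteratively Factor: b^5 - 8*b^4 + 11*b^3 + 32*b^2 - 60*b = (b)*(b^4 - 8*b^3 + 11*b^2 + 32*b - 60) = b*(b - 5)*(b^3 - 3*b^2 - 4*b + 12) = b*(b - 5)*(b + 2)*(b^2 - 5*b + 6) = b*(b - 5)*(b - 3)*(b + 2)*(b - 2)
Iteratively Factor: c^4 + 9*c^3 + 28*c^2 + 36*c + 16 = (c + 4)*(c^3 + 5*c^2 + 8*c + 4) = (c + 2)*(c + 4)*(c^2 + 3*c + 2) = (c + 2)^2*(c + 4)*(c + 1)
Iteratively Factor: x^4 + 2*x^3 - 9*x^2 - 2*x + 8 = (x + 4)*(x^3 - 2*x^2 - x + 2) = (x - 2)*(x + 4)*(x^2 - 1) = (x - 2)*(x + 1)*(x + 4)*(x - 1)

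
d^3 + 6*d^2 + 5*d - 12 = (d - 1)*(d + 3)*(d + 4)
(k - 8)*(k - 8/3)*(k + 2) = k^3 - 26*k^2/3 + 128/3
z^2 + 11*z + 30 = (z + 5)*(z + 6)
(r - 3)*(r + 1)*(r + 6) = r^3 + 4*r^2 - 15*r - 18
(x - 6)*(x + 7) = x^2 + x - 42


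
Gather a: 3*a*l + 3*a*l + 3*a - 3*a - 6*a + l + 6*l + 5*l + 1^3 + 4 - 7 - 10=a*(6*l - 6) + 12*l - 12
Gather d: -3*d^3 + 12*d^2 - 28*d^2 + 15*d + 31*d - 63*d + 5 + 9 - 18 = -3*d^3 - 16*d^2 - 17*d - 4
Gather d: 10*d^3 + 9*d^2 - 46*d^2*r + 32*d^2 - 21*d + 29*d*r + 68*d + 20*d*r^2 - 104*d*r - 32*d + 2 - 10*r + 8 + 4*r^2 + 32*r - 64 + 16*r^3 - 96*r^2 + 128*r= 10*d^3 + d^2*(41 - 46*r) + d*(20*r^2 - 75*r + 15) + 16*r^3 - 92*r^2 + 150*r - 54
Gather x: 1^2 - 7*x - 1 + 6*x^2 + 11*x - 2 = 6*x^2 + 4*x - 2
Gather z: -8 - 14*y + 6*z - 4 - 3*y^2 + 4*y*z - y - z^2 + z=-3*y^2 - 15*y - z^2 + z*(4*y + 7) - 12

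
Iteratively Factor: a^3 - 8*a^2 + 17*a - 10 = (a - 2)*(a^2 - 6*a + 5) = (a - 2)*(a - 1)*(a - 5)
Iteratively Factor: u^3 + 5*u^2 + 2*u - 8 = (u + 2)*(u^2 + 3*u - 4) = (u - 1)*(u + 2)*(u + 4)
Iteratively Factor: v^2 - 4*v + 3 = (v - 3)*(v - 1)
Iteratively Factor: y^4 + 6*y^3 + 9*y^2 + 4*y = (y + 1)*(y^3 + 5*y^2 + 4*y) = (y + 1)*(y + 4)*(y^2 + y) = y*(y + 1)*(y + 4)*(y + 1)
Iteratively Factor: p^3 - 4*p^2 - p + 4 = (p + 1)*(p^2 - 5*p + 4) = (p - 1)*(p + 1)*(p - 4)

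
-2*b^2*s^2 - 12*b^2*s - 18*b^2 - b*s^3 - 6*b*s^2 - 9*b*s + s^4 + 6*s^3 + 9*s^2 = (-2*b + s)*(b + s)*(s + 3)^2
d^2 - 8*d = d*(d - 8)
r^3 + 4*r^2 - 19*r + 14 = (r - 2)*(r - 1)*(r + 7)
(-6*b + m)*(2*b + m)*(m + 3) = -12*b^2*m - 36*b^2 - 4*b*m^2 - 12*b*m + m^3 + 3*m^2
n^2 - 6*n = n*(n - 6)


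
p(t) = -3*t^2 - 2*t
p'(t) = -6*t - 2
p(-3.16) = -23.64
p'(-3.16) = 16.96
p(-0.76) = -0.21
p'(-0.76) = 2.56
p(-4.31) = -47.11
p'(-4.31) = 23.86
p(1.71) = -12.19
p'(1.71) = -12.26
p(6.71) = -148.49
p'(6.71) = -42.26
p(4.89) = -81.52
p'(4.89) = -31.34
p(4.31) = -64.35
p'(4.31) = -27.86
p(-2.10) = -9.03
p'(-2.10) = 10.60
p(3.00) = -33.00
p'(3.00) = -20.00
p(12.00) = -456.00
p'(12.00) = -74.00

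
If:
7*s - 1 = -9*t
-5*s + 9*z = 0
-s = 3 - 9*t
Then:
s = -1/4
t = 11/36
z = -5/36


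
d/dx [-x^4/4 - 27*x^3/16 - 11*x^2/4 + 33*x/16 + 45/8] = -x^3 - 81*x^2/16 - 11*x/2 + 33/16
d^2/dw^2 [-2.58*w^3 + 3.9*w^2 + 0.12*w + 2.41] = 7.8 - 15.48*w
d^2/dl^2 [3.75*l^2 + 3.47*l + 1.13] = 7.50000000000000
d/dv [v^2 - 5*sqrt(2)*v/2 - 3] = 2*v - 5*sqrt(2)/2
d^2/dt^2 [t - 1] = 0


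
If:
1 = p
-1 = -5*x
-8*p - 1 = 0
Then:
No Solution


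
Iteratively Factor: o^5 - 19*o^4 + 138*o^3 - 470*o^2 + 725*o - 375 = (o - 5)*(o^4 - 14*o^3 + 68*o^2 - 130*o + 75) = (o - 5)^2*(o^3 - 9*o^2 + 23*o - 15) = (o - 5)^2*(o - 1)*(o^2 - 8*o + 15) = (o - 5)^2*(o - 3)*(o - 1)*(o - 5)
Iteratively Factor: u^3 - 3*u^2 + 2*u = (u - 1)*(u^2 - 2*u) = u*(u - 1)*(u - 2)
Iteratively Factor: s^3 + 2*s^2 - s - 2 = (s + 2)*(s^2 - 1) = (s - 1)*(s + 2)*(s + 1)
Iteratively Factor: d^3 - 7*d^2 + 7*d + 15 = (d + 1)*(d^2 - 8*d + 15) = (d - 5)*(d + 1)*(d - 3)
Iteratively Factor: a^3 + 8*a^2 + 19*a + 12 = (a + 3)*(a^2 + 5*a + 4) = (a + 3)*(a + 4)*(a + 1)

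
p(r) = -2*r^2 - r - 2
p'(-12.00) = 47.00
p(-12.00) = -278.00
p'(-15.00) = 59.00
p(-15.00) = -437.00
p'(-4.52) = 17.08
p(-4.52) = -38.34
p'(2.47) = -10.88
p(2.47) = -16.67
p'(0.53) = -3.12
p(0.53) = -3.09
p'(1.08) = -5.32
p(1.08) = -5.41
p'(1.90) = -8.60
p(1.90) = -11.12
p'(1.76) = -8.04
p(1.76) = -9.96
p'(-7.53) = 29.12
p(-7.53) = -107.87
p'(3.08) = -13.32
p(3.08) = -24.05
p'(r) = -4*r - 1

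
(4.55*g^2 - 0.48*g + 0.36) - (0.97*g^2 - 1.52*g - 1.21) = 3.58*g^2 + 1.04*g + 1.57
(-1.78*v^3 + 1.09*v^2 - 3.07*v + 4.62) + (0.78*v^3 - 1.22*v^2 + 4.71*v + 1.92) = -1.0*v^3 - 0.13*v^2 + 1.64*v + 6.54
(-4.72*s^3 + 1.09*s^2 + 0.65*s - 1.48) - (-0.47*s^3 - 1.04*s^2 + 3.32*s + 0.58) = -4.25*s^3 + 2.13*s^2 - 2.67*s - 2.06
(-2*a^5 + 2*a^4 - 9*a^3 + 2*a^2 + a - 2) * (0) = 0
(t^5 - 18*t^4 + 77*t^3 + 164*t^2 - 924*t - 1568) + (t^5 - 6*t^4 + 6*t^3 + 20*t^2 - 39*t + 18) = 2*t^5 - 24*t^4 + 83*t^3 + 184*t^2 - 963*t - 1550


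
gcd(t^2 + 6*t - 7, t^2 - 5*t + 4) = t - 1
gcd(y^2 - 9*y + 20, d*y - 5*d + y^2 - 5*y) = y - 5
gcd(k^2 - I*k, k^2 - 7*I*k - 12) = 1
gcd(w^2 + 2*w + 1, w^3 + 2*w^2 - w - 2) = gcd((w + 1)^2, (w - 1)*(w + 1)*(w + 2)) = w + 1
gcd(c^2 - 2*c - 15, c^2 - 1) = 1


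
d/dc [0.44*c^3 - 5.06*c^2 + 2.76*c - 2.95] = 1.32*c^2 - 10.12*c + 2.76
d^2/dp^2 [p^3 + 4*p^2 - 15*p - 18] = 6*p + 8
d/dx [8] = 0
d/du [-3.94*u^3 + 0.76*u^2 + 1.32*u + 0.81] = -11.82*u^2 + 1.52*u + 1.32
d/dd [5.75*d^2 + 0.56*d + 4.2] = 11.5*d + 0.56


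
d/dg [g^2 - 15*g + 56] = 2*g - 15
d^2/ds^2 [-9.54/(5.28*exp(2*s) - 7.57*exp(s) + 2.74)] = (-9.54*(10.56*exp(s) - 7.57)*(21.12*exp(s) - 15.14)*exp(s) + (201.4848*exp(s) - 72.2178)*(5.28*exp(2*s) - 7.57*exp(s) + 2.74))*exp(s)/(5.28*exp(2*s) - 7.57*exp(s) + 2.74)^3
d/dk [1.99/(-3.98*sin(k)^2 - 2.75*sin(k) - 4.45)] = (15.8404*sin(k) + 5.4725)*cos(k)/(3.98*sin(k)^2 + 2.75*sin(k) + 4.45)^2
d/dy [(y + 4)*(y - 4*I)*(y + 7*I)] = 3*y^2 + y*(8 + 6*I) + 28 + 12*I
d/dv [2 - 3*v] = -3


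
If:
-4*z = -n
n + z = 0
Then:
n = 0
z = 0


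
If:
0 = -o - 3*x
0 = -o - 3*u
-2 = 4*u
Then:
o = 3/2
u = -1/2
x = -1/2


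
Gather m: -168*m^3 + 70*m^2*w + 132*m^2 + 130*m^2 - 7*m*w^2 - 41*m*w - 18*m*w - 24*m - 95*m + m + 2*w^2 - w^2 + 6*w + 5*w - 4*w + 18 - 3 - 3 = -168*m^3 + m^2*(70*w + 262) + m*(-7*w^2 - 59*w - 118) + w^2 + 7*w + 12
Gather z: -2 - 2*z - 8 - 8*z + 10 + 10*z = 0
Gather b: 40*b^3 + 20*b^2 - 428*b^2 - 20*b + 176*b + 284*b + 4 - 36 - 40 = 40*b^3 - 408*b^2 + 440*b - 72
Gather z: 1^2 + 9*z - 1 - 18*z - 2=-9*z - 2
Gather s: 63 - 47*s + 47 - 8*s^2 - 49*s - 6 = -8*s^2 - 96*s + 104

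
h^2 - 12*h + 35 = (h - 7)*(h - 5)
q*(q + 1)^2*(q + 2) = q^4 + 4*q^3 + 5*q^2 + 2*q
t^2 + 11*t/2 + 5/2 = (t + 1/2)*(t + 5)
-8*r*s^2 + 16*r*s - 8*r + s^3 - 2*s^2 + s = (-8*r + s)*(s - 1)^2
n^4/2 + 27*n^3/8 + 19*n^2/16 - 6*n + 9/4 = (n/2 + 1)*(n - 3/4)*(n - 1/2)*(n + 6)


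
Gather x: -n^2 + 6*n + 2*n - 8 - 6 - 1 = -n^2 + 8*n - 15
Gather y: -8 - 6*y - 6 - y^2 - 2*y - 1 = -y^2 - 8*y - 15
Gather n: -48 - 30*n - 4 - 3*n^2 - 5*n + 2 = -3*n^2 - 35*n - 50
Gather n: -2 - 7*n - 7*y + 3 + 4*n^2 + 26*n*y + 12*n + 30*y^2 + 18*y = 4*n^2 + n*(26*y + 5) + 30*y^2 + 11*y + 1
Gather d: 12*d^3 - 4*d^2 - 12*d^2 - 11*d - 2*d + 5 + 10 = 12*d^3 - 16*d^2 - 13*d + 15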